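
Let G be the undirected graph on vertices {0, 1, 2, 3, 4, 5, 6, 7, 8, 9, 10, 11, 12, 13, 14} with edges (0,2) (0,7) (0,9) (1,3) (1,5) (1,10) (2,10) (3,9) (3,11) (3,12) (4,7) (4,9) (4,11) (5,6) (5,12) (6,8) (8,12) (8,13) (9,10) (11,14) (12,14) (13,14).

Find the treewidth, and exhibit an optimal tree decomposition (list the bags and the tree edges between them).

Treewidth 3.
One such decomposition:
Bags: B1 = {6, 8, 13, 14}  B2 = {6, 8, 12, 14}  B3 = {5, 6, 12, 14}  B4 = {5, 11, 12, 14}  B5 = {3, 5, 11, 12}  B6 = {1, 3, 5, 11}  B7 = {1, 3, 4, 11}  B8 = {1, 3, 4, 9}  B9 = {1, 4, 9, 10}  B10 = {4, 7, 9, 10}  B11 = {0, 7, 9, 10}  B12 = {0, 2, 7, 10}
Tree: B1–B2, B2–B3, B3–B4, B4–B5, B5–B6, B6–B7, B7–B8, B8–B9, B9–B10, B10–B11, B11–B12

The largest bag has 4 vertices, giving width 3; this decomposition certifies tw(G) ≤ 3. For the lower bound: the 4 vertex sets {6,8,13}, {14}, {12}, {1,3,5,11} are disjoint, each induces a connected subgraph, and every pair is joined by at least one edge of G. Contracting each set to a single vertex therefore yields K_{4} as a minor, and since treewidth is minor-monotone, tw(G) ≥ tw(K_{4}) = 3. The upper and lower bounds meet at 3, so that is the treewidth.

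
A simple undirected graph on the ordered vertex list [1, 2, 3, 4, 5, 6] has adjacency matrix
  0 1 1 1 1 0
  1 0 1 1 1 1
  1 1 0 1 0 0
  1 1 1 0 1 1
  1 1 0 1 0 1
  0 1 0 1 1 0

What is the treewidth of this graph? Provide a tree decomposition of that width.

Treewidth 3.
Bags: B1 = {1, 2, 4, 5}  B2 = {1, 2, 3, 4}  B3 = {2, 4, 5, 6}
Tree: B1–B2, B1–B3

The largest bag has 4 vertices, giving width 3; this decomposition certifies tw(G) ≤ 3. On the other hand G contains the 4-clique {1, 2, 3, 4}. A clique must lie in a single bag of any decomposition, so no decomposition can have width below 3. The upper and lower bounds meet at 3, so that is the treewidth.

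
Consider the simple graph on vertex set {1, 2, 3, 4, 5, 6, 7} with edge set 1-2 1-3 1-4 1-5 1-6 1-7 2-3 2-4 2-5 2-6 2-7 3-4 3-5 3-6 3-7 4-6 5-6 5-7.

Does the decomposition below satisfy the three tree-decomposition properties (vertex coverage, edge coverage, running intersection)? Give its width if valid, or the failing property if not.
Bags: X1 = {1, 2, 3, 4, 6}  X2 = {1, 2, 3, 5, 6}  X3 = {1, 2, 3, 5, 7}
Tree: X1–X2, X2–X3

Checking the three conditions: (i) the bags cover all of {1, 2, 3, 4, 5, 6, 7}; (ii) for each edge, some bag contains both endpoints; (iii) the bags containing any fixed vertex form a subtree. All hold, so the decomposition is valid with width 5 − 1 = 4.

Yes; width 4.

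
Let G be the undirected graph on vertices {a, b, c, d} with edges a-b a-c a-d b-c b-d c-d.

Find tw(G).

3

A width-3 tree decomposition is:
Bags: B1 = {a, b, c, d}
Tree: (single bag)
A single bag containing all 4 vertices is trivially a valid decomposition of width 3. For the lower bound, the 4 vertices {a, b, c, d} are pairwise adjacent, and any tree decomposition puts a clique entirely inside one bag — forcing width ≥ 3. Combining the bounds, tw(G) = 3.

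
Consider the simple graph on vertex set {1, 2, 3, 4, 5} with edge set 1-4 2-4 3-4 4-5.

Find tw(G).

A width-1 tree decomposition is:
Bags: B1 = {2, 4}  B2 = {3, 4}  B3 = {1, 4}  B4 = {4, 5}
Tree: B1–B2, B1–B3, B2–B4
Each bag holds 2 vertices, so the decomposition has width 1, which upper-bounds the treewidth. Any graph with an edge has treewidth ≥ 1, and G has the edge 4–2. Therefore the treewidth is 1.

1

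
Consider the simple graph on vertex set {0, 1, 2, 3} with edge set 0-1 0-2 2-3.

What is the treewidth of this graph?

1

A width-1 tree decomposition is:
Bags: B1 = {0, 1}  B2 = {0, 2}  B3 = {2, 3}
Tree: B1–B2, B2–B3
Every bag has size at most 2, so the width is 2 − 1 = 1 and tw(G) ≤ 1. Any graph with an edge has treewidth ≥ 1, and G has the edge 1–0. Therefore the treewidth is 1.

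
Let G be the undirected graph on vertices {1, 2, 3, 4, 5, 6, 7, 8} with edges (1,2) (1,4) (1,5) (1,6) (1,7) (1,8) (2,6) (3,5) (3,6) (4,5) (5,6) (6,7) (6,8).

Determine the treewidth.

2

A width-2 tree decomposition is:
Bags: B1 = {1, 5, 6}  B2 = {1, 2, 6}  B3 = {1, 4, 5}  B4 = {3, 5, 6}  B5 = {1, 6, 8}  B6 = {1, 6, 7}
Tree: B1–B2, B1–B3, B1–B4, B1–B5, B5–B6
The largest bag has 3 vertices, giving width 2; this decomposition certifies tw(G) ≤ 2. For the lower bound, the 3 vertices {1, 4, 5} are pairwise adjacent, and any tree decomposition puts a clique entirely inside one bag — forcing width ≥ 2. The upper and lower bounds meet at 2, so that is the treewidth.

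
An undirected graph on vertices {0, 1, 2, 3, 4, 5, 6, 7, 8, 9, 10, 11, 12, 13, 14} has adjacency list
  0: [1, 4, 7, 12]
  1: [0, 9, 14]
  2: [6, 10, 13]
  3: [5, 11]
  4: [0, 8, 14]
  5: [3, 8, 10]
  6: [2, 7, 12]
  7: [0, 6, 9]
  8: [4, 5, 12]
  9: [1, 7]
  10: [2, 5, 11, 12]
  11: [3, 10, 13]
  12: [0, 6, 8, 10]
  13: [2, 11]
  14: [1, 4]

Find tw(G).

A width-3 tree decomposition is:
Bags: B1 = {2, 3, 11, 13}  B2 = {2, 3, 10, 11}  B3 = {2, 3, 5, 10}  B4 = {2, 5, 6, 10}  B5 = {5, 6, 10, 12}  B6 = {5, 6, 8, 12}  B7 = {6, 7, 8, 12}  B8 = {0, 7, 8, 12}  B9 = {0, 4, 7, 8}  B10 = {0, 4, 7, 9}  B11 = {0, 1, 4, 9}  B12 = {1, 4, 9, 14}
Tree: B1–B2, B2–B3, B3–B4, B4–B5, B5–B6, B6–B7, B7–B8, B8–B9, B9–B10, B10–B11, B11–B12
Each bag holds 4 vertices, so the decomposition has width 3, which upper-bounds the treewidth. For the lower bound: the 4 vertex sets {3,11,13}, {2}, {10}, {5,6,8,12} are disjoint, each induces a connected subgraph, and every pair is joined by at least one edge of G. Contracting each set to a single vertex therefore yields K_{4} as a minor, and since treewidth is minor-monotone, tw(G) ≥ tw(K_{4}) = 3. Therefore the treewidth is 3.

3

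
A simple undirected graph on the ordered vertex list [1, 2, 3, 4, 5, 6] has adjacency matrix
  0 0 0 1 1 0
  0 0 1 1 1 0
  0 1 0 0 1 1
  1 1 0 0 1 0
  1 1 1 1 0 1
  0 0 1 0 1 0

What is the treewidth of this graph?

A width-2 tree decomposition is:
Bags: B1 = {2, 4, 5}  B2 = {2, 3, 5}  B3 = {1, 4, 5}  B4 = {3, 5, 6}
Tree: B1–B2, B1–B3, B2–B4
Every bag has size at most 3, so the width is 3 − 1 = 2 and tw(G) ≤ 2. Conversely, {1, 4, 5} is a clique of size 3, and the vertices of any clique must share a bag in every tree decomposition; so some bag has ≥ 3 vertices and tw(G) ≥ 2. Hence tw(G) = 2 exactly.

2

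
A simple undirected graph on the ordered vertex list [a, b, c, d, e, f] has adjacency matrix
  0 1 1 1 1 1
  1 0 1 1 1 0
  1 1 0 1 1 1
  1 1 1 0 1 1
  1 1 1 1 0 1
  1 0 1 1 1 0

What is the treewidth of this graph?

A width-4 tree decomposition is:
Bags: B1 = {a, c, d, e, f}  B2 = {a, b, c, d, e}
Tree: B1–B2
The largest bag has 5 vertices, giving width 4; this decomposition certifies tw(G) ≤ 4. On the other hand G contains the 5-clique {a, c, d, e, f}. A clique must lie in a single bag of any decomposition, so no decomposition can have width below 4. Combining the bounds, tw(G) = 4.

4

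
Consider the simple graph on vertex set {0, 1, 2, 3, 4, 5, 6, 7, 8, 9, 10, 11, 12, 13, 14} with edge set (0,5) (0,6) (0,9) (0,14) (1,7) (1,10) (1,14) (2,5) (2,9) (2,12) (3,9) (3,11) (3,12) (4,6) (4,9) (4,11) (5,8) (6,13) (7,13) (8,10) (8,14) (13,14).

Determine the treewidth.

A width-3 tree decomposition is:
Bags: B1 = {2, 3, 11, 12}  B2 = {2, 3, 9, 11}  B3 = {2, 4, 9, 11}  B4 = {2, 4, 5, 9}  B5 = {0, 4, 5, 9}  B6 = {0, 4, 5, 6}  B7 = {0, 5, 6, 8}  B8 = {0, 6, 8, 14}  B9 = {6, 8, 13, 14}  B10 = {8, 10, 13, 14}  B11 = {1, 10, 13, 14}  B12 = {1, 7, 10, 13}
Tree: B1–B2, B2–B3, B3–B4, B4–B5, B5–B6, B6–B7, B7–B8, B8–B9, B9–B10, B10–B11, B11–B12
Each bag holds 4 vertices, so the decomposition has width 3, which upper-bounds the treewidth. For the lower bound: the 4 vertex sets {3,11,12}, {2}, {9}, {0,4,5,6} are disjoint, each induces a connected subgraph, and every pair is joined by at least one edge of G. Contracting each set to a single vertex therefore yields K_{4} as a minor, and since treewidth is minor-monotone, tw(G) ≥ tw(K_{4}) = 3. Combining the bounds, tw(G) = 3.

3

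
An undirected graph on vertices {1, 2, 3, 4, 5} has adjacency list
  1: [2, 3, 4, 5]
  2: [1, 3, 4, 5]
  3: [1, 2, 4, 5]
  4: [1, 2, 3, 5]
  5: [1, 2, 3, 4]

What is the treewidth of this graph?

4

A width-4 tree decomposition is:
Bags: B1 = {1, 2, 3, 4, 5}
Tree: (single bag)
A single bag containing all 5 vertices is trivially a valid decomposition of width 4. On the other hand G contains the 5-clique {1, 2, 3, 4, 5}. A clique must lie in a single bag of any decomposition, so no decomposition can have width below 4. Hence tw(G) = 4 exactly.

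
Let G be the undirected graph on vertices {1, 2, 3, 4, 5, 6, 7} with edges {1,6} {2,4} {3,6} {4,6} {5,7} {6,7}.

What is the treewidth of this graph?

A width-1 tree decomposition is:
Bags: B1 = {4, 6}  B2 = {6, 7}  B3 = {2, 4}  B4 = {1, 6}  B5 = {5, 7}  B6 = {3, 6}
Tree: B1–B2, B1–B3, B2–B4, B2–B5, B2–B6
The largest bag has 2 vertices, giving width 1; this decomposition certifies tw(G) ≤ 1. G has an edge, so its treewidth is at least 1. Hence tw(G) = 1 exactly.

1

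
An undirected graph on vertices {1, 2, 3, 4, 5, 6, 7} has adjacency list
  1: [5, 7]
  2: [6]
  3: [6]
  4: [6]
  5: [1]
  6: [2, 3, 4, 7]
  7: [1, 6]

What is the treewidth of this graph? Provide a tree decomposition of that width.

Treewidth 1.
Bags: B1 = {1, 7}  B2 = {6, 7}  B3 = {1, 5}  B4 = {4, 6}  B5 = {2, 6}  B6 = {3, 6}
Tree: B1–B2, B1–B3, B2–B4, B4–B5, B4–B6

Each bag holds 2 vertices, so the decomposition has width 1, which upper-bounds the treewidth. G has an edge, so its treewidth is at least 1. Hence tw(G) = 1 exactly.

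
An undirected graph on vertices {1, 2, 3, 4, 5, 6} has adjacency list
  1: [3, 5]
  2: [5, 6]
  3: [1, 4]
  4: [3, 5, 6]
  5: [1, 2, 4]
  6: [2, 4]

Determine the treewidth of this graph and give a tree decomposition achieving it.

Each bag holds 3 vertices, so the decomposition has width 2, which upper-bounds the treewidth. The edges 3–1–5–4–3 form a cycle, so G is not a tree and its treewidth is at least 2. The upper and lower bounds meet at 2, so that is the treewidth.

Treewidth 2.
Bags: B1 = {1, 3, 4}  B2 = {1, 4, 5}  B3 = {4, 5, 6}  B4 = {2, 5, 6}
Tree: B1–B2, B2–B3, B3–B4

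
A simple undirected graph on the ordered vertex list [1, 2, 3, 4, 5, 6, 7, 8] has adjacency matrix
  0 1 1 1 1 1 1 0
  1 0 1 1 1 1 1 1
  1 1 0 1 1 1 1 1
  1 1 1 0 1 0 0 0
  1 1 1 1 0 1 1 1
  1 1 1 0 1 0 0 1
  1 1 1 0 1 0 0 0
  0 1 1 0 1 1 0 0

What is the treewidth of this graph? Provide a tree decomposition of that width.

Each bag holds 5 vertices, so the decomposition has width 4, which upper-bounds the treewidth. For the lower bound, the 5 vertices {2, 3, 5, 6, 8} are pairwise adjacent, and any tree decomposition puts a clique entirely inside one bag — forcing width ≥ 4. The upper and lower bounds meet at 4, so that is the treewidth.

Treewidth 4.
One optimal decomposition is:
Bags: B1 = {1, 2, 3, 4, 5}  B2 = {1, 2, 3, 5, 6}  B3 = {1, 2, 3, 5, 7}  B4 = {2, 3, 5, 6, 8}
Tree: B1–B2, B1–B3, B2–B4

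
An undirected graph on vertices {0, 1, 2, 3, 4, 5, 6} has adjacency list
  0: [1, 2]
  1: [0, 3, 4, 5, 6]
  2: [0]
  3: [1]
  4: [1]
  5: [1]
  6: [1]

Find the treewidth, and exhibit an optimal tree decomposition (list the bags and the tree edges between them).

Treewidth 1.
Bags: B1 = {1, 3}  B2 = {0, 1}  B3 = {0, 2}  B4 = {1, 4}  B5 = {1, 5}  B6 = {1, 6}
Tree: B1–B2, B2–B3, B1–B4, B4–B5, B1–B6

Every bag has size at most 2, so the width is 2 − 1 = 1 and tw(G) ≤ 1. G has an edge, so its treewidth is at least 1. Hence tw(G) = 1 exactly.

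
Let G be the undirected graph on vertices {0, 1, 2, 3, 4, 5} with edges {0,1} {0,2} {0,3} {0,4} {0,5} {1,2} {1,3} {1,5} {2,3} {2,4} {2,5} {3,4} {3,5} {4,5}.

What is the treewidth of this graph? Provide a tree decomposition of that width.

The largest bag has 5 vertices, giving width 4; this decomposition certifies tw(G) ≤ 4. Conversely, {0, 1, 2, 3, 5} is a clique of size 5, and the vertices of any clique must share a bag in every tree decomposition; so some bag has ≥ 5 vertices and tw(G) ≥ 4. Combining the bounds, tw(G) = 4.

Treewidth 4.
Bags: B1 = {0, 2, 3, 4, 5}  B2 = {0, 1, 2, 3, 5}
Tree: B1–B2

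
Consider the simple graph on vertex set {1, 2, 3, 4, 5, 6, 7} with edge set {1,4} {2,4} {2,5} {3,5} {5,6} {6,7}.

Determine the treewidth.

A width-1 tree decomposition is:
Bags: B1 = {2, 5}  B2 = {5, 6}  B3 = {2, 4}  B4 = {3, 5}  B5 = {1, 4}  B6 = {6, 7}
Tree: B1–B2, B1–B3, B2–B4, B3–B5, B2–B6
The largest bag has 2 vertices, giving width 1; this decomposition certifies tw(G) ≤ 1. Since G has at least one edge (e.g. 5–2), it is not an edgeless graph, so tw(G) ≥ 1. The upper and lower bounds meet at 1, so that is the treewidth.

1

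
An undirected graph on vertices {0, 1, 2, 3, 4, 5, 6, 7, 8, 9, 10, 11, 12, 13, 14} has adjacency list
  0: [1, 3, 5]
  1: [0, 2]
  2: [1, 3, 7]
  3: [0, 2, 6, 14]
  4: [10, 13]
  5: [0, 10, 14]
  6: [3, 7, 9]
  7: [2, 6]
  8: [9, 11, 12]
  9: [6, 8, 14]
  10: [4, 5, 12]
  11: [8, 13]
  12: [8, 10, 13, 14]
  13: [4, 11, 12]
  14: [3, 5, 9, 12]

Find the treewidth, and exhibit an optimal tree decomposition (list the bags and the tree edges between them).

The largest bag has 4 vertices, giving width 3; this decomposition certifies tw(G) ≤ 3. For the lower bound: the 4 vertex sets {1,2,7}, {0}, {3}, {5,6,9,14} are disjoint, each induces a connected subgraph, and every pair is joined by at least one edge of G. Contracting each set to a single vertex therefore yields K_{4} as a minor, and since treewidth is minor-monotone, tw(G) ≥ tw(K_{4}) = 3. Therefore the treewidth is 3.

Treewidth 3.
One optimal decomposition is:
Bags: B1 = {0, 1, 2, 7}  B2 = {0, 2, 3, 7}  B3 = {0, 3, 6, 7}  B4 = {0, 3, 5, 6}  B5 = {3, 5, 6, 14}  B6 = {5, 6, 9, 14}  B7 = {5, 9, 10, 14}  B8 = {9, 10, 12, 14}  B9 = {8, 9, 10, 12}  B10 = {4, 8, 10, 12}  B11 = {4, 8, 12, 13}  B12 = {4, 8, 11, 13}
Tree: B1–B2, B2–B3, B3–B4, B4–B5, B5–B6, B6–B7, B7–B8, B8–B9, B9–B10, B10–B11, B11–B12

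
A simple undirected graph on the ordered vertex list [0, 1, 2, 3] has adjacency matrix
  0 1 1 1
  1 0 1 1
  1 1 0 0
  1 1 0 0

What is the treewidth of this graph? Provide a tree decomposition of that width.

Every bag has size at most 3, so the width is 3 − 1 = 2 and tw(G) ≤ 2. Conversely, {0, 1, 2} is a clique of size 3, and the vertices of any clique must share a bag in every tree decomposition; so some bag has ≥ 3 vertices and tw(G) ≥ 2. Therefore the treewidth is 2.

Treewidth 2.
Bags: B1 = {0, 1, 2}  B2 = {0, 1, 3}
Tree: B1–B2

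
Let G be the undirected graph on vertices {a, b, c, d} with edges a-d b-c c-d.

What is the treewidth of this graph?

1

A width-1 tree decomposition is:
Bags: B1 = {c, d}  B2 = {a, d}  B3 = {b, c}
Tree: B1–B2, B1–B3
The largest bag has 2 vertices, giving width 1; this decomposition certifies tw(G) ≤ 1. Any graph with an edge has treewidth ≥ 1, and G has the edge d–c. Combining the bounds, tw(G) = 1.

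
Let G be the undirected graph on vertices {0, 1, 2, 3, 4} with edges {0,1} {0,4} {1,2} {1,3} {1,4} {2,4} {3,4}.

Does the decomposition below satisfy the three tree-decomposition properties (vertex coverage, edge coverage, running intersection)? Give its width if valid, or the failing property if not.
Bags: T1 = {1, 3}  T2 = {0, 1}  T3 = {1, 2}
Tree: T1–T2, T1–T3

A tree decomposition must satisfy three properties: every vertex lies in some bag; for every edge, both endpoints lie together in some bag; and for every vertex, the bags containing it form a connected subtree. Here vertex 4 appears in no bag, so the decomposition is invalid.

No — vertex 4 appears in no bag.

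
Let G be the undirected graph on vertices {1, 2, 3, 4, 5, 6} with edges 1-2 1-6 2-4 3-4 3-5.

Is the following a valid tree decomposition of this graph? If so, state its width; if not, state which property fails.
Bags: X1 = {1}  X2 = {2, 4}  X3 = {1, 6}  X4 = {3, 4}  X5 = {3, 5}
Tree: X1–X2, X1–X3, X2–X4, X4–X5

A tree decomposition must satisfy three properties: every vertex lies in some bag; for every edge, both endpoints lie together in some bag; and for every vertex, the bags containing it form a connected subtree. Here edge (2,1) lies in no bag, so the decomposition is invalid.

No — edge (2,1) lies in no bag.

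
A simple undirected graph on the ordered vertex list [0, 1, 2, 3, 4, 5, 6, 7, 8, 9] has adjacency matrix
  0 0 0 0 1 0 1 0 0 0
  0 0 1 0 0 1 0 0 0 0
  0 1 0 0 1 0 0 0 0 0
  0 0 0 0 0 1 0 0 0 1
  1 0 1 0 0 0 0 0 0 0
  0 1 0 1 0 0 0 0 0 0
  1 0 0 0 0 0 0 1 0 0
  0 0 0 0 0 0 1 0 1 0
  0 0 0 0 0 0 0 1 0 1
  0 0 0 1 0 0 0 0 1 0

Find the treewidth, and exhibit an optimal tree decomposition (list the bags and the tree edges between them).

Treewidth 2.
Bags: B1 = {3, 8, 9}  B2 = {3, 5, 8}  B3 = {1, 5, 8}  B4 = {1, 2, 8}  B5 = {2, 4, 8}  B6 = {0, 4, 8}  B7 = {0, 6, 8}  B8 = {6, 7, 8}
Tree: B1–B2, B2–B3, B3–B4, B4–B5, B5–B6, B6–B7, B7–B8

Each bag holds 3 vertices, so the decomposition has width 2, which upper-bounds the treewidth. For the lower bound, G contains the cycle 8–9–3–5–1–2–4–0–6–7–8, so G is not a forest; only forests have treewidth ≤ 1, hence tw(G) ≥ 2. Therefore the treewidth is 2.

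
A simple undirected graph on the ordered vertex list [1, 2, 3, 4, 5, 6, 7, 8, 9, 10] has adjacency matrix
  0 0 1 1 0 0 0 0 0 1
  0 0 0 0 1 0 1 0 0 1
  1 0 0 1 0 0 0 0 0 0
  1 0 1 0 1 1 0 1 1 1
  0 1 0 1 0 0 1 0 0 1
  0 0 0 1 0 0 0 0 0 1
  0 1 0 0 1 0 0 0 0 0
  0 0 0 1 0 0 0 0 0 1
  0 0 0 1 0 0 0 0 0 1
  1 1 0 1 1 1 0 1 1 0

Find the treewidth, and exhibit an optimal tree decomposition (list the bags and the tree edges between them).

Treewidth 2.
Bags: B1 = {4, 9, 10}  B2 = {4, 5, 10}  B3 = {1, 4, 10}  B4 = {2, 5, 10}  B5 = {4, 8, 10}  B6 = {1, 3, 4}  B7 = {4, 6, 10}  B8 = {2, 5, 7}
Tree: B1–B2, B1–B3, B2–B4, B3–B5, B3–B6, B1–B7, B4–B8

Each bag holds 3 vertices, so the decomposition has width 2, which upper-bounds the treewidth. Conversely, {2, 5, 10} is a clique of size 3, and the vertices of any clique must share a bag in every tree decomposition; so some bag has ≥ 3 vertices and tw(G) ≥ 2. Therefore the treewidth is 2.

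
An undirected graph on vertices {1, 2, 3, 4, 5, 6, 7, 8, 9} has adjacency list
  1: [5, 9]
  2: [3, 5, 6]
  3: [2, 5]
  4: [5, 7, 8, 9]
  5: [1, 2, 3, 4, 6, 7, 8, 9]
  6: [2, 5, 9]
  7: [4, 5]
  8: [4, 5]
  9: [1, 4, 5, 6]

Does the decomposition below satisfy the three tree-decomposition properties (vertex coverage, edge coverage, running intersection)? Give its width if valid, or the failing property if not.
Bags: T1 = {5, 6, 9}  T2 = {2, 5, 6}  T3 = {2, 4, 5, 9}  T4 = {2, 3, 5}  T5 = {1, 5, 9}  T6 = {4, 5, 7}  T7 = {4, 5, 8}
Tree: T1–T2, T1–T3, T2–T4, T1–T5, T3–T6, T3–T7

No — bags containing vertex 2 are not connected in the tree.

A tree decomposition must satisfy three properties: every vertex lies in some bag; for every edge, both endpoints lie together in some bag; and for every vertex, the bags containing it form a connected subtree. Here bags containing vertex 2 are not connected in the tree, so the decomposition is invalid.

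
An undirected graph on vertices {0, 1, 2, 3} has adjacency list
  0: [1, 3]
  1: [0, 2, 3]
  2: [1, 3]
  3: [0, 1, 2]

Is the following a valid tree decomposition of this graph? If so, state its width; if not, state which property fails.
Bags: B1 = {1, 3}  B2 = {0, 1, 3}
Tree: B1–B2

A tree decomposition must satisfy three properties: every vertex lies in some bag; for every edge, both endpoints lie together in some bag; and for every vertex, the bags containing it form a connected subtree. Here vertex 2 appears in no bag, so the decomposition is invalid.

No — vertex 2 appears in no bag.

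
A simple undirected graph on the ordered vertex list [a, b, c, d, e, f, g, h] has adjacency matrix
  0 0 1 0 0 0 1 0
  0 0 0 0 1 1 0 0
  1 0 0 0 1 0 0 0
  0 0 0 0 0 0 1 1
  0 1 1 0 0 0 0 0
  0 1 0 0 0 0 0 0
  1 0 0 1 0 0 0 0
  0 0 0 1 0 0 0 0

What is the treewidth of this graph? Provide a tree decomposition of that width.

Every bag has size at most 2, so the width is 2 − 1 = 1 and tw(G) ≤ 1. G has an edge, so its treewidth is at least 1. The upper and lower bounds meet at 1, so that is the treewidth.

Treewidth 1.
One such decomposition:
Bags: B1 = {d, h}  B2 = {d, g}  B3 = {a, g}  B4 = {a, c}  B5 = {c, e}  B6 = {b, e}  B7 = {b, f}
Tree: B1–B2, B2–B3, B3–B4, B4–B5, B5–B6, B6–B7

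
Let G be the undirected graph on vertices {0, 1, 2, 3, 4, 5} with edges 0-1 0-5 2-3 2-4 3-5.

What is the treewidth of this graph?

1

A width-1 tree decomposition is:
Bags: B1 = {0, 1}  B2 = {0, 5}  B3 = {3, 5}  B4 = {2, 3}  B5 = {2, 4}
Tree: B1–B2, B2–B3, B3–B4, B4–B5
Every bag has size at most 2, so the width is 2 − 1 = 1 and tw(G) ≤ 1. G has an edge, so its treewidth is at least 1. Combining the bounds, tw(G) = 1.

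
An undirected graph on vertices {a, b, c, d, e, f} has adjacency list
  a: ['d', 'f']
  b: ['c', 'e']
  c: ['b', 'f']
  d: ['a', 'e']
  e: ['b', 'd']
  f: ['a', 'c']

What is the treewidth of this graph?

2

A width-2 tree decomposition is:
Bags: B1 = {a, d, e}  B2 = {a, e, f}  B3 = {c, e, f}  B4 = {b, c, e}
Tree: B1–B2, B2–B3, B3–B4
Every bag has size at most 3, so the width is 3 − 1 = 2 and tw(G) ≤ 2. Since e–d–a–f–c–b–e is a cycle in G, G is not acyclic. Forests are exactly the graphs of treewidth ≤ 1, so tw(G) ≥ 2. The upper and lower bounds meet at 2, so that is the treewidth.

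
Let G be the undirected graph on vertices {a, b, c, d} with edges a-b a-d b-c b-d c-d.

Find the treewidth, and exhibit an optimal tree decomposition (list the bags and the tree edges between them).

The largest bag has 3 vertices, giving width 2; this decomposition certifies tw(G) ≤ 2. For the lower bound, the 3 vertices {b, c, d} are pairwise adjacent, and any tree decomposition puts a clique entirely inside one bag — forcing width ≥ 2. Combining the bounds, tw(G) = 2.

Treewidth 2.
One such decomposition:
Bags: B1 = {a, b, d}  B2 = {b, c, d}
Tree: B1–B2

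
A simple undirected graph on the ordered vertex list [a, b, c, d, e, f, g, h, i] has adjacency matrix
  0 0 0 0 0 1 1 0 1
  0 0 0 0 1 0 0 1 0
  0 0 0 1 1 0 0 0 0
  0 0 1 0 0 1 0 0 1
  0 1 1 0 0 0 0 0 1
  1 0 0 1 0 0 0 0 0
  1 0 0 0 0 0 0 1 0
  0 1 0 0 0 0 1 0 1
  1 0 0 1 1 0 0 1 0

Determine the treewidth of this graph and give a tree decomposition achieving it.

Treewidth 3.
One such decomposition:
Bags: B1 = {b, e, g, h}  B2 = {e, g, h, i}  B3 = {a, e, g, i}  B4 = {a, c, e, i}  B5 = {a, c, d, i}  B6 = {a, c, d, f}
Tree: B1–B2, B2–B3, B3–B4, B4–B5, B5–B6

Each bag holds 4 vertices, so the decomposition has width 3, which upper-bounds the treewidth. For the lower bound: the 4 vertex sets {b,g,h}, {e}, {i}, {a,c,d,f} are disjoint, each induces a connected subgraph, and every pair is joined by at least one edge of G. Contracting each set to a single vertex therefore yields K_{4} as a minor, and since treewidth is minor-monotone, tw(G) ≥ tw(K_{4}) = 3. Hence tw(G) = 3 exactly.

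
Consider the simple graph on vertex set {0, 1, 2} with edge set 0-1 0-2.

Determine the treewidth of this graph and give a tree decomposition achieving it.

Treewidth 1.
One such decomposition:
Bags: B1 = {0, 1}  B2 = {0, 2}
Tree: B1–B2

Each bag holds 2 vertices, so the decomposition has width 1, which upper-bounds the treewidth. G has an edge, so its treewidth is at least 1. Combining the bounds, tw(G) = 1.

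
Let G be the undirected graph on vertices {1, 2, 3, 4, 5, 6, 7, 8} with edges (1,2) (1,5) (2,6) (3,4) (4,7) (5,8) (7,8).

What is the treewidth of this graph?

1

A width-1 tree decomposition is:
Bags: B1 = {2, 6}  B2 = {1, 2}  B3 = {1, 5}  B4 = {5, 8}  B5 = {7, 8}  B6 = {4, 7}  B7 = {3, 4}
Tree: B1–B2, B2–B3, B3–B4, B4–B5, B5–B6, B6–B7
Every bag has size at most 2, so the width is 2 − 1 = 1 and tw(G) ≤ 1. G has an edge, so its treewidth is at least 1. Therefore the treewidth is 1.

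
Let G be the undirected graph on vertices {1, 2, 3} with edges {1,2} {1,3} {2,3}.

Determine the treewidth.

2

A width-2 tree decomposition is:
Bags: B1 = {1, 2, 3}
Tree: (single bag)
A single bag containing all 3 vertices is trivially a valid decomposition of width 2. Conversely, {1, 2, 3} is a clique of size 3, and the vertices of any clique must share a bag in every tree decomposition; so some bag has ≥ 3 vertices and tw(G) ≥ 2. The upper and lower bounds meet at 2, so that is the treewidth.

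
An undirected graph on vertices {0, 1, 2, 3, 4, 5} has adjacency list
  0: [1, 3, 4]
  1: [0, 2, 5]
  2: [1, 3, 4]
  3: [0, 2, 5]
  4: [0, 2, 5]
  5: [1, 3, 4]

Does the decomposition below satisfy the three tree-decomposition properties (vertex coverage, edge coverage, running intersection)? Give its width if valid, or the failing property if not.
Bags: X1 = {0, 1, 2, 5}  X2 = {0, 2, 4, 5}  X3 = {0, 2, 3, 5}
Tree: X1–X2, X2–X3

Vertex coverage: the bags together contain {0, 1, 2, 3, 4, 5}, the full vertex set. Edge coverage: each edge of G has both endpoints in at least one bag. Running intersection: for every vertex, the bags containing it form a connected subtree. All three properties hold, so this is a valid tree decomposition of width max|bag| − 1 = 3, and hence tw(G) ≤ 3.

Yes; width 3.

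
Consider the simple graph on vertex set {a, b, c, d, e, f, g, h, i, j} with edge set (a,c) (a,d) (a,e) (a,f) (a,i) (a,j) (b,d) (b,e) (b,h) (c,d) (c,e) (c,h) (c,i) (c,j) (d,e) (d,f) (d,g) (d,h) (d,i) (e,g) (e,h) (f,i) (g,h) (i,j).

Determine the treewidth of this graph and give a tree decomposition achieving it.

Each bag holds 4 vertices, so the decomposition has width 3, which upper-bounds the treewidth. For the lower bound, the 4 vertices {d, e, g, h} are pairwise adjacent, and any tree decomposition puts a clique entirely inside one bag — forcing width ≥ 3. Combining the bounds, tw(G) = 3.

Treewidth 3.
Bags: B1 = {c, d, e, h}  B2 = {a, c, d, e}  B3 = {a, c, d, i}  B4 = {d, e, g, h}  B5 = {a, c, i, j}  B6 = {a, d, f, i}  B7 = {b, d, e, h}
Tree: B1–B2, B2–B3, B1–B4, B3–B5, B3–B6, B4–B7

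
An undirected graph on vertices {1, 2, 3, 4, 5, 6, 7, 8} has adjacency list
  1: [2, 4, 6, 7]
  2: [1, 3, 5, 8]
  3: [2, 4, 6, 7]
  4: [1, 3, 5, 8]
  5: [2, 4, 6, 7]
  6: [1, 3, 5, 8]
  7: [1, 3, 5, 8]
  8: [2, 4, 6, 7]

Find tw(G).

A width-4 tree decomposition is:
Bags: B1 = {1, 3, 5, 7, 8}  B2 = {1, 2, 3, 5, 8}  B3 = {1, 3, 5, 6, 8}  B4 = {1, 3, 4, 5, 8}
Tree: B1–B2, B2–B3, B3–B4
Each bag holds 5 vertices, so the decomposition has width 4, which upper-bounds the treewidth. For the lower bound: the 5 vertex sets {1,7}, {2,8}, {5,6}, {3}, {4} are disjoint, each induces a connected subgraph, and every pair is joined by at least one edge of G. Contracting each set to a single vertex therefore yields K_{5} as a minor, and since treewidth is minor-monotone, tw(G) ≥ tw(K_{5}) = 4. Therefore the treewidth is 4.

4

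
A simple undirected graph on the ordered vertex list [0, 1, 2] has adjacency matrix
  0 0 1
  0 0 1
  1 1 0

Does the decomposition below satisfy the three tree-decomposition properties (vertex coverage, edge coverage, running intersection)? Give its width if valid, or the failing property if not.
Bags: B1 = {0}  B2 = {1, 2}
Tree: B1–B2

A tree decomposition must satisfy three properties: every vertex lies in some bag; for every edge, both endpoints lie together in some bag; and for every vertex, the bags containing it form a connected subtree. Here edge (2,0) lies in no bag, so the decomposition is invalid.

No — edge (2,0) lies in no bag.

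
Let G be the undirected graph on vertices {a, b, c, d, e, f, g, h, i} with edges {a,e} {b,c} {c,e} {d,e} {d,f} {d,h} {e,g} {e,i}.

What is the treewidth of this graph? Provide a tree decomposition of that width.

Every bag has size at most 2, so the width is 2 − 1 = 1 and tw(G) ≤ 1. Any graph with an edge has treewidth ≥ 1, and G has the edge h–d. Therefore the treewidth is 1.

Treewidth 1.
One optimal decomposition is:
Bags: B1 = {d, h}  B2 = {d, f}  B3 = {d, e}  B4 = {c, e}  B5 = {a, e}  B6 = {b, c}  B7 = {e, g}  B8 = {e, i}
Tree: B1–B2, B1–B3, B3–B4, B4–B5, B4–B6, B4–B7, B7–B8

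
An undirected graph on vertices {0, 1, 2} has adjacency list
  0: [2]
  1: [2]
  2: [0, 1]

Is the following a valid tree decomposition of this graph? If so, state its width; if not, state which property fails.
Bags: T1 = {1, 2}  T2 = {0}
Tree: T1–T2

A tree decomposition must satisfy three properties: every vertex lies in some bag; for every edge, both endpoints lie together in some bag; and for every vertex, the bags containing it form a connected subtree. Here edge (2,0) lies in no bag, so the decomposition is invalid.

No — edge (2,0) lies in no bag.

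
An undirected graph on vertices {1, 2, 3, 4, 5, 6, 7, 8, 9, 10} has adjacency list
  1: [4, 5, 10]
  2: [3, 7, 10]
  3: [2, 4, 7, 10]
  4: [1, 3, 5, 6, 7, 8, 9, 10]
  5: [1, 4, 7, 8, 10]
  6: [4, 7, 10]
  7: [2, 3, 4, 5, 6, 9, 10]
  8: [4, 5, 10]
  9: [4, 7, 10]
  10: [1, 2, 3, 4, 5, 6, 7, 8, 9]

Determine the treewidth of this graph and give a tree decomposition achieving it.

Treewidth 3.
Bags: B1 = {3, 4, 7, 10}  B2 = {2, 3, 7, 10}  B3 = {4, 5, 7, 10}  B4 = {4, 7, 9, 10}  B5 = {4, 5, 8, 10}  B6 = {1, 4, 5, 10}  B7 = {4, 6, 7, 10}
Tree: B1–B2, B1–B3, B3–B4, B3–B5, B3–B6, B4–B7

Each bag holds 4 vertices, so the decomposition has width 3, which upper-bounds the treewidth. For the lower bound, the 4 vertices {2, 3, 7, 10} are pairwise adjacent, and any tree decomposition puts a clique entirely inside one bag — forcing width ≥ 3. Hence tw(G) = 3 exactly.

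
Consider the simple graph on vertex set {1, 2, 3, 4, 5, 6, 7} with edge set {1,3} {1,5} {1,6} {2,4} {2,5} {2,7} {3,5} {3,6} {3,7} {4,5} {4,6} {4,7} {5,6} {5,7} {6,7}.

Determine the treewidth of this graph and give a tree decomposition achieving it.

Each bag holds 4 vertices, so the decomposition has width 3, which upper-bounds the treewidth. Conversely, {2, 4, 5, 7} is a clique of size 4, and the vertices of any clique must share a bag in every tree decomposition; so some bag has ≥ 4 vertices and tw(G) ≥ 3. Therefore the treewidth is 3.

Treewidth 3.
Bags: B1 = {2, 4, 5, 7}  B2 = {4, 5, 6, 7}  B3 = {3, 5, 6, 7}  B4 = {1, 3, 5, 6}
Tree: B1–B2, B2–B3, B3–B4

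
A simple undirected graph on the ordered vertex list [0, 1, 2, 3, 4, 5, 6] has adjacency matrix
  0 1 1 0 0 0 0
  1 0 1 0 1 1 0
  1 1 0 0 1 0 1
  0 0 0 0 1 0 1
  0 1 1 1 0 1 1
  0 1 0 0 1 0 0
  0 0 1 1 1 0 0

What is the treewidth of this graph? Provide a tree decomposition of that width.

The largest bag has 3 vertices, giving width 2; this decomposition certifies tw(G) ≤ 2. Conversely, {0, 1, 2} is a clique of size 3, and the vertices of any clique must share a bag in every tree decomposition; so some bag has ≥ 3 vertices and tw(G) ≥ 2. Hence tw(G) = 2 exactly.

Treewidth 2.
One optimal decomposition is:
Bags: B1 = {2, 4, 6}  B2 = {1, 2, 4}  B3 = {1, 4, 5}  B4 = {3, 4, 6}  B5 = {0, 1, 2}
Tree: B1–B2, B2–B3, B1–B4, B2–B5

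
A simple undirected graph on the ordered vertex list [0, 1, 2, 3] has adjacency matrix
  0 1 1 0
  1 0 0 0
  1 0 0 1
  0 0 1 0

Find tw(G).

A width-1 tree decomposition is:
Bags: B1 = {2, 3}  B2 = {0, 2}  B3 = {0, 1}
Tree: B1–B2, B2–B3
The largest bag has 2 vertices, giving width 1; this decomposition certifies tw(G) ≤ 1. G has an edge, so its treewidth is at least 1. Therefore the treewidth is 1.

1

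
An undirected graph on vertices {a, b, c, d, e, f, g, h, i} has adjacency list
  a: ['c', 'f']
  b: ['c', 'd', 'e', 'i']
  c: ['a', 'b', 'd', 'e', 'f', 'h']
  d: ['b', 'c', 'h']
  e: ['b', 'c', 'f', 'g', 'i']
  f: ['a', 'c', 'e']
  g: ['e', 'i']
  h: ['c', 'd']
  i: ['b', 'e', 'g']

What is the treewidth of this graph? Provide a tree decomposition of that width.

Each bag holds 3 vertices, so the decomposition has width 2, which upper-bounds the treewidth. On the other hand G contains the 3-clique {e, g, i}. A clique must lie in a single bag of any decomposition, so no decomposition can have width below 2. Combining the bounds, tw(G) = 2.

Treewidth 2.
Bags: B1 = {b, e, i}  B2 = {b, c, e}  B3 = {c, e, f}  B4 = {e, g, i}  B5 = {a, c, f}  B6 = {b, c, d}  B7 = {c, d, h}
Tree: B1–B2, B2–B3, B1–B4, B3–B5, B2–B6, B6–B7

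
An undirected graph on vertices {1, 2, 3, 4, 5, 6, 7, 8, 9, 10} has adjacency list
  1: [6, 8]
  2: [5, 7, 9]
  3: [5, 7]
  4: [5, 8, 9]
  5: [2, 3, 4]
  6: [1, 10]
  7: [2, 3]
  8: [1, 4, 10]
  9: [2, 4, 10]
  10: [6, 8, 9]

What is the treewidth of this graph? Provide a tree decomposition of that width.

Every bag has size at most 3, so the width is 3 − 1 = 2 and tw(G) ≤ 2. For the lower bound, G contains the cycle 6–1–8–10–6, so G is not a forest; only forests have treewidth ≤ 1, hence tw(G) ≥ 2. Hence tw(G) = 2 exactly.

Treewidth 2.
One such decomposition:
Bags: B1 = {1, 6, 10}  B2 = {1, 8, 10}  B3 = {8, 9, 10}  B4 = {4, 8, 9}  B5 = {2, 4, 9}  B6 = {2, 4, 5}  B7 = {2, 5, 7}  B8 = {3, 5, 7}
Tree: B1–B2, B2–B3, B3–B4, B4–B5, B5–B6, B6–B7, B7–B8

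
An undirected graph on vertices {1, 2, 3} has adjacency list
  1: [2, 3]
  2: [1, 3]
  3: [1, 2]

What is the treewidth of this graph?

A width-2 tree decomposition is:
Bags: B1 = {1, 2, 3}
Tree: (single bag)
With just one bag of size 3, the width is 3 − 1 = 2, so tw(G) ≤ 2. For the lower bound, the 3 vertices {1, 2, 3} are pairwise adjacent, and any tree decomposition puts a clique entirely inside one bag — forcing width ≥ 2. Therefore the treewidth is 2.

2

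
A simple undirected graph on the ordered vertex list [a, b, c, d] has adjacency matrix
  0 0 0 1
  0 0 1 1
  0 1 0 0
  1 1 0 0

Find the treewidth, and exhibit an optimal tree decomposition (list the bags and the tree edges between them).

Each bag holds 2 vertices, so the decomposition has width 1, which upper-bounds the treewidth. Any graph with an edge has treewidth ≥ 1, and G has the edge a–d. The upper and lower bounds meet at 1, so that is the treewidth.

Treewidth 1.
One such decomposition:
Bags: B1 = {a, d}  B2 = {b, d}  B3 = {b, c}
Tree: B1–B2, B2–B3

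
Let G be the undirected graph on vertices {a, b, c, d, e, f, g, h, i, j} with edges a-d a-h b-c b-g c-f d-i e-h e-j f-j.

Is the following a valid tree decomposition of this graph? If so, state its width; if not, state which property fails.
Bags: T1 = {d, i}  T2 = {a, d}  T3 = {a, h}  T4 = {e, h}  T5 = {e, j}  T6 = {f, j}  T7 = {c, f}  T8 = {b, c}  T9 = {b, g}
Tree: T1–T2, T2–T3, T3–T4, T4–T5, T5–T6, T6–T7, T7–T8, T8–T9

Every vertex of G appears in some bag (union = {a, b, c, d, e, f, g, h, i, j}); every edge is covered by a bag; and for each vertex v the set of bags containing v is connected in the bag tree. The decomposition is therefore valid. The largest bag has 2 vertices, so the width is 1.

Yes; width 1.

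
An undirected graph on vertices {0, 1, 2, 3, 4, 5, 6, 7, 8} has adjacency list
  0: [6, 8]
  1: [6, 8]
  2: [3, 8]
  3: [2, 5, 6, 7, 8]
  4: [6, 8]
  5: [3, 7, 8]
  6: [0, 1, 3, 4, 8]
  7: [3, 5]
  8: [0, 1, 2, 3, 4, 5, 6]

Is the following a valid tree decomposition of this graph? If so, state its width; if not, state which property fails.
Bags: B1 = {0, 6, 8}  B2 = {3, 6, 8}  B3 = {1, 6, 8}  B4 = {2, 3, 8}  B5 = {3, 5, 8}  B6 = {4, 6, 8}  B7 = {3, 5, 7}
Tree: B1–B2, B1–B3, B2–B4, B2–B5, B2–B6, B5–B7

Yes; width 2.

Every vertex of G appears in some bag (union = {0, 1, 2, 3, 4, 5, 6, 7, 8}); every edge is covered by a bag; and for each vertex v the set of bags containing v is connected in the bag tree. The decomposition is therefore valid. The largest bag has 3 vertices, so the width is 2.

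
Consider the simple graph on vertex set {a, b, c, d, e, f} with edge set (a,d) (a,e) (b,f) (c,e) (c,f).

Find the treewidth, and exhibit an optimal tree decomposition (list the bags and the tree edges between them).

Each bag holds 2 vertices, so the decomposition has width 1, which upper-bounds the treewidth. Any graph with an edge has treewidth ≥ 1, and G has the edge b–f. Combining the bounds, tw(G) = 1.

Treewidth 1.
Bags: B1 = {b, f}  B2 = {c, f}  B3 = {c, e}  B4 = {a, e}  B5 = {a, d}
Tree: B1–B2, B2–B3, B3–B4, B4–B5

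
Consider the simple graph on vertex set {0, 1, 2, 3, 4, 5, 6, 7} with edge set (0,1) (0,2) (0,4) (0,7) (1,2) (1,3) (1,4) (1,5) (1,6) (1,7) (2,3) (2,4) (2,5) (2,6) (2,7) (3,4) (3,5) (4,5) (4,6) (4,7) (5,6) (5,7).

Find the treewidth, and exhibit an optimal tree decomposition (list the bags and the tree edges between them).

Treewidth 4.
One such decomposition:
Bags: B1 = {1, 2, 4, 5, 7}  B2 = {1, 2, 3, 4, 5}  B3 = {0, 1, 2, 4, 7}  B4 = {1, 2, 4, 5, 6}
Tree: B1–B2, B1–B3, B2–B4

Every bag has size at most 5, so the width is 5 − 1 = 4 and tw(G) ≤ 4. Conversely, {0, 1, 2, 4, 7} is a clique of size 5, and the vertices of any clique must share a bag in every tree decomposition; so some bag has ≥ 5 vertices and tw(G) ≥ 4. Combining the bounds, tw(G) = 4.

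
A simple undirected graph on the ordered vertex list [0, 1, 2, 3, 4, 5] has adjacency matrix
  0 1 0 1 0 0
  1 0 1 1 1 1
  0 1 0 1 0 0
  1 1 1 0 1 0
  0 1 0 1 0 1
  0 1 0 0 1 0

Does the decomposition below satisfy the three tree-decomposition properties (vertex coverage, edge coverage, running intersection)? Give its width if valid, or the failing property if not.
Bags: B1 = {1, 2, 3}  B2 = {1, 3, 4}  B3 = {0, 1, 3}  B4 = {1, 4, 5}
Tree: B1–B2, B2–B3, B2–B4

Yes; width 2.

Checking the three conditions: (i) the bags cover all of {0, 1, 2, 3, 4, 5}; (ii) for each edge, some bag contains both endpoints; (iii) the bags containing any fixed vertex form a subtree. All hold, so the decomposition is valid with width 3 − 1 = 2.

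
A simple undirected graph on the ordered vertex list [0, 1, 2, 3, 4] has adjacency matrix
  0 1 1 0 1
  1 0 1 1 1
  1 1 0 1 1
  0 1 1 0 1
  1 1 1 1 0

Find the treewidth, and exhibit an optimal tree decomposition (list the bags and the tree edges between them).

Every bag has size at most 4, so the width is 4 − 1 = 3 and tw(G) ≤ 3. Conversely, {0, 1, 2, 4} is a clique of size 4, and the vertices of any clique must share a bag in every tree decomposition; so some bag has ≥ 4 vertices and tw(G) ≥ 3. The upper and lower bounds meet at 3, so that is the treewidth.

Treewidth 3.
One such decomposition:
Bags: B1 = {0, 1, 2, 4}  B2 = {1, 2, 3, 4}
Tree: B1–B2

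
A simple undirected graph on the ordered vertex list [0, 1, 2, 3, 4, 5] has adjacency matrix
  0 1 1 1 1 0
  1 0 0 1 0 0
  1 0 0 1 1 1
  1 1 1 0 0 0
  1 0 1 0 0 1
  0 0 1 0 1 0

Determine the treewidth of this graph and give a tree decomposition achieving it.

Each bag holds 3 vertices, so the decomposition has width 2, which upper-bounds the treewidth. On the other hand G contains the 3-clique {0, 1, 3}. A clique must lie in a single bag of any decomposition, so no decomposition can have width below 2. Combining the bounds, tw(G) = 2.

Treewidth 2.
One such decomposition:
Bags: B1 = {2, 4, 5}  B2 = {0, 2, 4}  B3 = {0, 2, 3}  B4 = {0, 1, 3}
Tree: B1–B2, B2–B3, B3–B4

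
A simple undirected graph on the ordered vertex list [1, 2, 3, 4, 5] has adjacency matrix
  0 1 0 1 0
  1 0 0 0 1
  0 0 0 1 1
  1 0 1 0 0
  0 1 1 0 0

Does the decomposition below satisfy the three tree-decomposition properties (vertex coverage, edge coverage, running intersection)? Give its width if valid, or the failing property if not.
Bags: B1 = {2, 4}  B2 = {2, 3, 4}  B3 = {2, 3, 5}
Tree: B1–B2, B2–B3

A tree decomposition must satisfy three properties: every vertex lies in some bag; for every edge, both endpoints lie together in some bag; and for every vertex, the bags containing it form a connected subtree. Here vertex 1 appears in no bag, so the decomposition is invalid.

No — vertex 1 appears in no bag.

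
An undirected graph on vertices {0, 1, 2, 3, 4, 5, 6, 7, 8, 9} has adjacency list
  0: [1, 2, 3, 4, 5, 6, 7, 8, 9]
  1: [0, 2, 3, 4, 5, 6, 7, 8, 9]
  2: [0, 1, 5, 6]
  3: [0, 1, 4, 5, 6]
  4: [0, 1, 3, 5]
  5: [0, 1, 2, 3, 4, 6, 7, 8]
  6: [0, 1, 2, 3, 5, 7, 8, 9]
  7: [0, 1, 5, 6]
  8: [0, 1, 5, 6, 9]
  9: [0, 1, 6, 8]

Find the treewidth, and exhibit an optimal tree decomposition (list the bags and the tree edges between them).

Treewidth 4.
One such decomposition:
Bags: B1 = {0, 1, 3, 5, 6}  B2 = {0, 1, 5, 6, 8}  B3 = {0, 1, 2, 5, 6}  B4 = {0, 1, 3, 4, 5}  B5 = {0, 1, 5, 6, 7}  B6 = {0, 1, 6, 8, 9}
Tree: B1–B2, B1–B3, B1–B4, B3–B5, B2–B6

The largest bag has 5 vertices, giving width 4; this decomposition certifies tw(G) ≤ 4. On the other hand G contains the 5-clique {0, 1, 6, 8, 9}. A clique must lie in a single bag of any decomposition, so no decomposition can have width below 4. The upper and lower bounds meet at 4, so that is the treewidth.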